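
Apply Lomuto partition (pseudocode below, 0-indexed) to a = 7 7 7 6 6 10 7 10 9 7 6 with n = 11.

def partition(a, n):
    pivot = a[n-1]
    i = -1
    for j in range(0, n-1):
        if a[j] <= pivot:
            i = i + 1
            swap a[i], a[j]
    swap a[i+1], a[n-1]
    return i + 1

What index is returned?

pivot=6, i=-1
j=0: 7>6, skip
j=1: 7>6, skip
j=2: 7>6, skip
j=3: 6≤6, i=0, swap(0,3) ⇒ 6 7 7 7 6 10 7 10 9 7 6
j=4: 6≤6, i=1, swap(1,4) ⇒ 6 6 7 7 7 10 7 10 9 7 6
j=5: 10>6, skip
j=6: 7>6, skip
j=7: 10>6, skip
j=8: 9>6, skip
j=9: 7>6, skip
swap(2,10) ⇒ 6 6 6 7 7 10 7 10 9 7 7; return 2

2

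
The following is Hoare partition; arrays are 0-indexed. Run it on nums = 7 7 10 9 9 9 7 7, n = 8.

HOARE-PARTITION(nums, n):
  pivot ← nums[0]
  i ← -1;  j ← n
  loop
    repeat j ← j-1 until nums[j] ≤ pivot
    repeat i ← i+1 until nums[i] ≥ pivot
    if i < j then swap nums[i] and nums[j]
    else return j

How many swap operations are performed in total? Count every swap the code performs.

pivot = nums[0] = 7; i = -1, j = 8
j→7 (nums[7]=7≤7), i→0 (nums[0]=7≥7); i<j, swap → 7 7 10 9 9 9 7 7
j→6 (nums[6]=7≤7), i→1 (nums[1]=7≥7); i<j, swap → 7 7 10 9 9 9 7 7
j→1, i→2; i≥j, return j=1. nums = 7 7 10 9 9 9 7 7

2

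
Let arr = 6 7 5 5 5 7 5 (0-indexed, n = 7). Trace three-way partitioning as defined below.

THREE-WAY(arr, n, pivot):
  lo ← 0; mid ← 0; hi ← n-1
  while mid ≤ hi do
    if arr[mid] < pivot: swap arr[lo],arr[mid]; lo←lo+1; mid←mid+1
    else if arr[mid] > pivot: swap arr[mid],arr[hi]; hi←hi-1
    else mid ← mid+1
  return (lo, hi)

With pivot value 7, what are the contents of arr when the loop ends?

lo=0 mid=0 hi=6
6<7: swap(0,0), lo=1 mid=1 ⇒ 6 7 5 5 5 7 5
7=7: mid=2
5<7: swap(1,2), lo=2 mid=3 ⇒ 6 5 7 5 5 7 5
5<7: swap(2,3), lo=3 mid=4 ⇒ 6 5 5 7 5 7 5
5<7: swap(3,4), lo=4 mid=5 ⇒ 6 5 5 5 7 7 5
7=7: mid=6
5<7: swap(4,6), lo=5 mid=7 ⇒ 6 5 5 5 5 7 7
done. lo=5 hi=6; arr=6 5 5 5 5 7 7

6 5 5 5 5 7 7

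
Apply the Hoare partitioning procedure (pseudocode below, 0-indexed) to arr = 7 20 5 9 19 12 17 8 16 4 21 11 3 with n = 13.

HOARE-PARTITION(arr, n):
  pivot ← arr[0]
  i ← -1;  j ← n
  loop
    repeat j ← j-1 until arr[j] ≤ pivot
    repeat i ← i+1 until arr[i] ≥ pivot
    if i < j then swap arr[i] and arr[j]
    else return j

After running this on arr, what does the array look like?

pivot = arr[0] = 7; i = -1, j = 13
j→12 (arr[12]=3≤7), i→0 (arr[0]=7≥7); i<j, swap → 3 20 5 9 19 12 17 8 16 4 21 11 7
j→9 (arr[9]=4≤7), i→1 (arr[1]=20≥7); i<j, swap → 3 4 5 9 19 12 17 8 16 20 21 11 7
j→2, i→3; i≥j, return j=2. arr = 3 4 5 9 19 12 17 8 16 20 21 11 7

3 4 5 9 19 12 17 8 16 20 21 11 7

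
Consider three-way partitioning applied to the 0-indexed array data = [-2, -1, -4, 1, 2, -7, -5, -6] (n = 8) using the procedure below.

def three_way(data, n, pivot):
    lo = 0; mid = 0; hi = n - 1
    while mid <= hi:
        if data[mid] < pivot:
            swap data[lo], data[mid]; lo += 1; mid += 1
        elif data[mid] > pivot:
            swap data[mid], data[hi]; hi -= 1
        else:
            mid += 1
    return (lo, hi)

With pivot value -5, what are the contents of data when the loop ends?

lo=0 mid=0 hi=7
-2>-5: swap(0,7), hi=6 ⇒ [-6, -1, -4, 1, 2, -7, -5, -2]
-6<-5: swap(0,0), lo=1 mid=1 ⇒ [-6, -1, -4, 1, 2, -7, -5, -2]
-1>-5: swap(1,6), hi=5 ⇒ [-6, -5, -4, 1, 2, -7, -1, -2]
-5=-5: mid=2
-4>-5: swap(2,5), hi=4 ⇒ [-6, -5, -7, 1, 2, -4, -1, -2]
-7<-5: swap(1,2), lo=2 mid=3 ⇒ [-6, -7, -5, 1, 2, -4, -1, -2]
1>-5: swap(3,4), hi=3 ⇒ [-6, -7, -5, 2, 1, -4, -1, -2]
2>-5: swap(3,3), hi=2 ⇒ [-6, -7, -5, 2, 1, -4, -1, -2]
done. lo=2 hi=2; data=[-6, -7, -5, 2, 1, -4, -1, -2]

[-6, -7, -5, 2, 1, -4, -1, -2]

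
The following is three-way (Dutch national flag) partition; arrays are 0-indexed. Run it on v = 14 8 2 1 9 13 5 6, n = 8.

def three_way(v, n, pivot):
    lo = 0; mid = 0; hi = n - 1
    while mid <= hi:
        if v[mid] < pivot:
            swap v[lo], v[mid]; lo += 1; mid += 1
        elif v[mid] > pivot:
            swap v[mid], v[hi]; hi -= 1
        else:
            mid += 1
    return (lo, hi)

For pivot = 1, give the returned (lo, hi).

(0, 0)

pivot = 1; lo=0, mid=0, hi=7
v[mid]=14>1: swap v[0],v[7]; hi=6 → 6 8 2 1 9 13 5 14
v[mid]=6>1: swap v[0],v[6]; hi=5 → 5 8 2 1 9 13 6 14
v[mid]=5>1: swap v[0],v[5]; hi=4 → 13 8 2 1 9 5 6 14
v[mid]=13>1: swap v[0],v[4]; hi=3 → 9 8 2 1 13 5 6 14
v[mid]=9>1: swap v[0],v[3]; hi=2 → 1 8 2 9 13 5 6 14
v[mid]=1=1: mid=1
v[mid]=8>1: swap v[1],v[2]; hi=1 → 1 2 8 9 13 5 6 14
v[mid]=2>1: swap v[1],v[1]; hi=0 → 1 2 8 9 13 5 6 14
end: lo=0, hi=0; v = 1 2 8 9 13 5 6 14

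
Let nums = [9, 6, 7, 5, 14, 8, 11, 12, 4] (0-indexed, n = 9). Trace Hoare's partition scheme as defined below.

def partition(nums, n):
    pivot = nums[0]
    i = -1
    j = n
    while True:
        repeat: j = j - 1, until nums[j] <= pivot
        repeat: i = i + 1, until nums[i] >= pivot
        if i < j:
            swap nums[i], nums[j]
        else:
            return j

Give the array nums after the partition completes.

pivot = nums[0] = 9; i = -1, j = 9
j→8 (nums[8]=4≤9), i→0 (nums[0]=9≥9); i<j, swap → [4, 6, 7, 5, 14, 8, 11, 12, 9]
j→5 (nums[5]=8≤9), i→4 (nums[4]=14≥9); i<j, swap → [4, 6, 7, 5, 8, 14, 11, 12, 9]
j→4, i→5; i≥j, return j=4. nums = [4, 6, 7, 5, 8, 14, 11, 12, 9]

[4, 6, 7, 5, 8, 14, 11, 12, 9]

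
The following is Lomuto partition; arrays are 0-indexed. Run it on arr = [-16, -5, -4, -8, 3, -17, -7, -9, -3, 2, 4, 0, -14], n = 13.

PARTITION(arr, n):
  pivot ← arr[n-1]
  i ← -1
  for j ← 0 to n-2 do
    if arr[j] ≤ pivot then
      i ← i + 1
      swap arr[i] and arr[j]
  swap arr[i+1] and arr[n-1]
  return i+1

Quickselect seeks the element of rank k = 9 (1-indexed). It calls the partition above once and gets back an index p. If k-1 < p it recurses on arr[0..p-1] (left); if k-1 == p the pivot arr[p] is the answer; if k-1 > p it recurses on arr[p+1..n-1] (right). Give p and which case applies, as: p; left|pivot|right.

2; right

pivot=-14, i=-1
j=0: -16≤-14, i=0, swap(0,0) ⇒ [-16, -5, -4, -8, 3, -17, -7, -9, -3, 2, 4, 0, -14]
j=1: -5>-14, skip
j=2: -4>-14, skip
j=3: -8>-14, skip
j=4: 3>-14, skip
j=5: -17≤-14, i=1, swap(1,5) ⇒ [-16, -17, -4, -8, 3, -5, -7, -9, -3, 2, 4, 0, -14]
j=6: -7>-14, skip
j=7: -9>-14, skip
j=8: -3>-14, skip
j=9: 2>-14, skip
j=10: 4>-14, skip
j=11: 0>-14, skip
swap(2,12) ⇒ [-16, -17, -14, -8, 3, -5, -7, -9, -3, 2, 4, 0, -4]; return 2
p = 2; k-1 = 8 > 2 ⇒ right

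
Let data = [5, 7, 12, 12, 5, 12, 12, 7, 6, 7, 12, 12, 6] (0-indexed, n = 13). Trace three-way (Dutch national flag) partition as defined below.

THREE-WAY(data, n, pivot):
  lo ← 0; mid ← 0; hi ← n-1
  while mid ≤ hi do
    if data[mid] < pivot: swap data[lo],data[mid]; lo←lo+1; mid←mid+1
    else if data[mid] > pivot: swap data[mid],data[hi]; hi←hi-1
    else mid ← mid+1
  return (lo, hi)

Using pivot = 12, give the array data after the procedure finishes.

pivot = 12; lo=0, mid=0, hi=12
data[mid]=5<12: swap data[0],data[0]; lo=1,mid=1 → [5, 7, 12, 12, 5, 12, 12, 7, 6, 7, 12, 12, 6]
data[mid]=7<12: swap data[1],data[1]; lo=2,mid=2 → [5, 7, 12, 12, 5, 12, 12, 7, 6, 7, 12, 12, 6]
data[mid]=12=12: mid=3
data[mid]=12=12: mid=4
data[mid]=5<12: swap data[2],data[4]; lo=3,mid=5 → [5, 7, 5, 12, 12, 12, 12, 7, 6, 7, 12, 12, 6]
data[mid]=12=12: mid=6
data[mid]=12=12: mid=7
data[mid]=7<12: swap data[3],data[7]; lo=4,mid=8 → [5, 7, 5, 7, 12, 12, 12, 12, 6, 7, 12, 12, 6]
data[mid]=6<12: swap data[4],data[8]; lo=5,mid=9 → [5, 7, 5, 7, 6, 12, 12, 12, 12, 7, 12, 12, 6]
data[mid]=7<12: swap data[5],data[9]; lo=6,mid=10 → [5, 7, 5, 7, 6, 7, 12, 12, 12, 12, 12, 12, 6]
data[mid]=12=12: mid=11
data[mid]=12=12: mid=12
data[mid]=6<12: swap data[6],data[12]; lo=7,mid=13 → [5, 7, 5, 7, 6, 7, 6, 12, 12, 12, 12, 12, 12]
end: lo=7, hi=12; data = [5, 7, 5, 7, 6, 7, 6, 12, 12, 12, 12, 12, 12]

[5, 7, 5, 7, 6, 7, 6, 12, 12, 12, 12, 12, 12]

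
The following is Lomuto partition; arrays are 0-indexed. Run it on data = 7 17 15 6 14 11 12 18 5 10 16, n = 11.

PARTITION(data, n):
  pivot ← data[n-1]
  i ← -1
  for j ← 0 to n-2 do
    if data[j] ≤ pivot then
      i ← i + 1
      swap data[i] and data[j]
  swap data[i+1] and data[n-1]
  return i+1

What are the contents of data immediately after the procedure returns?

7 15 6 14 11 12 5 10 16 18 17

pivot = data[10] = 16; i = -1
j=0: data[0]=7 ≤ 16 → i=0, swap data[0],data[0] (no change) → 7 17 15 6 14 11 12 18 5 10 16
j=1: data[1]=17 > 16 → no swap
j=2: data[2]=15 ≤ 16 → i=1, swap data[1],data[2] → 7 15 17 6 14 11 12 18 5 10 16
j=3: data[3]=6 ≤ 16 → i=2, swap data[2],data[3] → 7 15 6 17 14 11 12 18 5 10 16
j=4: data[4]=14 ≤ 16 → i=3, swap data[3],data[4] → 7 15 6 14 17 11 12 18 5 10 16
j=5: data[5]=11 ≤ 16 → i=4, swap data[4],data[5] → 7 15 6 14 11 17 12 18 5 10 16
j=6: data[6]=12 ≤ 16 → i=5, swap data[5],data[6] → 7 15 6 14 11 12 17 18 5 10 16
j=7: data[7]=18 > 16 → no swap
j=8: data[8]=5 ≤ 16 → i=6, swap data[6],data[8] → 7 15 6 14 11 12 5 18 17 10 16
j=9: data[9]=10 ≤ 16 → i=7, swap data[7],data[9] → 7 15 6 14 11 12 5 10 17 18 16
final swap data[8],data[10] → 7 15 6 14 11 12 5 10 16 18 17; return 8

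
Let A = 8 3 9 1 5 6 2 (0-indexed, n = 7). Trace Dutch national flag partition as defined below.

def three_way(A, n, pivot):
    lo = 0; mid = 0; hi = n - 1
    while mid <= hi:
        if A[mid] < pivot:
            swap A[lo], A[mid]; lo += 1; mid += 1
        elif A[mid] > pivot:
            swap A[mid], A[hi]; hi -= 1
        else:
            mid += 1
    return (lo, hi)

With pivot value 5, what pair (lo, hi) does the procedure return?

pivot = 5; lo=0, mid=0, hi=6
A[mid]=8>5: swap A[0],A[6]; hi=5 → 2 3 9 1 5 6 8
A[mid]=2<5: swap A[0],A[0]; lo=1,mid=1 → 2 3 9 1 5 6 8
A[mid]=3<5: swap A[1],A[1]; lo=2,mid=2 → 2 3 9 1 5 6 8
A[mid]=9>5: swap A[2],A[5]; hi=4 → 2 3 6 1 5 9 8
A[mid]=6>5: swap A[2],A[4]; hi=3 → 2 3 5 1 6 9 8
A[mid]=5=5: mid=3
A[mid]=1<5: swap A[2],A[3]; lo=3,mid=4 → 2 3 1 5 6 9 8
end: lo=3, hi=3; A = 2 3 1 5 6 9 8

(3, 3)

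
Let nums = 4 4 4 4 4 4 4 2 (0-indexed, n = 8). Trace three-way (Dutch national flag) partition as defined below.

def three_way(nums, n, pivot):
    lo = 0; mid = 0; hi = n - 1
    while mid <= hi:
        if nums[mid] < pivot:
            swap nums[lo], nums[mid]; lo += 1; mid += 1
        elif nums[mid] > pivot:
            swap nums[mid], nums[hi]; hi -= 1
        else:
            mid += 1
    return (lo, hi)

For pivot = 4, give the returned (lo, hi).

(1, 7)

pivot = 4; lo=0, mid=0, hi=7
nums[mid]=4=4: mid=1
nums[mid]=4=4: mid=2
nums[mid]=4=4: mid=3
nums[mid]=4=4: mid=4
nums[mid]=4=4: mid=5
nums[mid]=4=4: mid=6
nums[mid]=4=4: mid=7
nums[mid]=2<4: swap nums[0],nums[7]; lo=1,mid=8 → 2 4 4 4 4 4 4 4
end: lo=1, hi=7; nums = 2 4 4 4 4 4 4 4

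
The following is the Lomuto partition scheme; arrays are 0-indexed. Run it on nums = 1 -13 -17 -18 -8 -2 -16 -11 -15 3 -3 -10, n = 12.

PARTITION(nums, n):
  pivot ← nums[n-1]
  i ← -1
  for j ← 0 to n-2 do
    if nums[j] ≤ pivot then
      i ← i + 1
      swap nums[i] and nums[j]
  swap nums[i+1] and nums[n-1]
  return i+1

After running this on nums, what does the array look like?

pivot = nums[11] = -10; i = -1
j=0: nums[0]=1 > -10 → no swap
j=1: nums[1]=-13 ≤ -10 → i=0, swap nums[0],nums[1] → -13 1 -17 -18 -8 -2 -16 -11 -15 3 -3 -10
j=2: nums[2]=-17 ≤ -10 → i=1, swap nums[1],nums[2] → -13 -17 1 -18 -8 -2 -16 -11 -15 3 -3 -10
j=3: nums[3]=-18 ≤ -10 → i=2, swap nums[2],nums[3] → -13 -17 -18 1 -8 -2 -16 -11 -15 3 -3 -10
j=4: nums[4]=-8 > -10 → no swap
j=5: nums[5]=-2 > -10 → no swap
j=6: nums[6]=-16 ≤ -10 → i=3, swap nums[3],nums[6] → -13 -17 -18 -16 -8 -2 1 -11 -15 3 -3 -10
j=7: nums[7]=-11 ≤ -10 → i=4, swap nums[4],nums[7] → -13 -17 -18 -16 -11 -2 1 -8 -15 3 -3 -10
j=8: nums[8]=-15 ≤ -10 → i=5, swap nums[5],nums[8] → -13 -17 -18 -16 -11 -15 1 -8 -2 3 -3 -10
j=9: nums[9]=3 > -10 → no swap
j=10: nums[10]=-3 > -10 → no swap
final swap nums[6],nums[11] → -13 -17 -18 -16 -11 -15 -10 -8 -2 3 -3 1; return 6

-13 -17 -18 -16 -11 -15 -10 -8 -2 3 -3 1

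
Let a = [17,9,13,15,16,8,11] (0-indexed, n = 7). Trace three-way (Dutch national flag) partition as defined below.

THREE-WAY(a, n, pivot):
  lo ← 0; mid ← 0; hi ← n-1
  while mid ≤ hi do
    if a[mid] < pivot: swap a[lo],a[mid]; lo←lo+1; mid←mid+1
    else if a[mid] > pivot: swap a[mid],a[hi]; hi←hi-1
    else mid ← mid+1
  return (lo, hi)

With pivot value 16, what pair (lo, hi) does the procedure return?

(5, 5)

pivot = 16; lo=0, mid=0, hi=6
a[mid]=17>16: swap a[0],a[6]; hi=5 → [11,9,13,15,16,8,17]
a[mid]=11<16: swap a[0],a[0]; lo=1,mid=1 → [11,9,13,15,16,8,17]
a[mid]=9<16: swap a[1],a[1]; lo=2,mid=2 → [11,9,13,15,16,8,17]
a[mid]=13<16: swap a[2],a[2]; lo=3,mid=3 → [11,9,13,15,16,8,17]
a[mid]=15<16: swap a[3],a[3]; lo=4,mid=4 → [11,9,13,15,16,8,17]
a[mid]=16=16: mid=5
a[mid]=8<16: swap a[4],a[5]; lo=5,mid=6 → [11,9,13,15,8,16,17]
end: lo=5, hi=5; a = [11,9,13,15,8,16,17]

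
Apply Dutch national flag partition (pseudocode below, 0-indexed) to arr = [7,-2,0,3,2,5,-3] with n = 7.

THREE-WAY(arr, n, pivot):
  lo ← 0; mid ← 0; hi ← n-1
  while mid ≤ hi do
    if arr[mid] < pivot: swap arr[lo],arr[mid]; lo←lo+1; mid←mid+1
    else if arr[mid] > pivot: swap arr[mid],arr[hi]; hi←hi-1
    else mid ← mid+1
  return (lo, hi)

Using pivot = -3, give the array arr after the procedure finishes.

[-3,0,3,2,5,-2,7]

lo=0 mid=0 hi=6
7>-3: swap(0,6), hi=5 ⇒ [-3,-2,0,3,2,5,7]
-3=-3: mid=1
-2>-3: swap(1,5), hi=4 ⇒ [-3,5,0,3,2,-2,7]
5>-3: swap(1,4), hi=3 ⇒ [-3,2,0,3,5,-2,7]
2>-3: swap(1,3), hi=2 ⇒ [-3,3,0,2,5,-2,7]
3>-3: swap(1,2), hi=1 ⇒ [-3,0,3,2,5,-2,7]
0>-3: swap(1,1), hi=0 ⇒ [-3,0,3,2,5,-2,7]
done. lo=0 hi=0; arr=[-3,0,3,2,5,-2,7]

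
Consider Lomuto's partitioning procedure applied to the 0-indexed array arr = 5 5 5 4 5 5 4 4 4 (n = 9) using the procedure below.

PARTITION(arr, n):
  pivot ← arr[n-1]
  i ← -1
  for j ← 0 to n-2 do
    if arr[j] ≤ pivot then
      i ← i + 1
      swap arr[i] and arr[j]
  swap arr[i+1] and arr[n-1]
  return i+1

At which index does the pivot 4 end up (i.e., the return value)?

3

pivot=4, i=-1
j=0: 5>4, skip
j=1: 5>4, skip
j=2: 5>4, skip
j=3: 4≤4, i=0, swap(0,3) ⇒ 4 5 5 5 5 5 4 4 4
j=4: 5>4, skip
j=5: 5>4, skip
j=6: 4≤4, i=1, swap(1,6) ⇒ 4 4 5 5 5 5 5 4 4
j=7: 4≤4, i=2, swap(2,7) ⇒ 4 4 4 5 5 5 5 5 4
swap(3,8) ⇒ 4 4 4 4 5 5 5 5 5; return 3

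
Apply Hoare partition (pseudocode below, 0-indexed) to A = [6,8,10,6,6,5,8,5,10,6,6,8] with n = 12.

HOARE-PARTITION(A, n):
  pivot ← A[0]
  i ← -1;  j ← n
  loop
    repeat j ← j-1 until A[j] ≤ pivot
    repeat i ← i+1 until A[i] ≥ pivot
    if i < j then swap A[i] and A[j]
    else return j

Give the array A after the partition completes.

[6,6,5,5,6,6,8,10,10,8,6,8]

pivot = A[0] = 6; i = -1, j = 12
j→10 (A[10]=6≤6), i→0 (A[0]=6≥6); i<j, swap → [6,8,10,6,6,5,8,5,10,6,6,8]
j→9 (A[9]=6≤6), i→1 (A[1]=8≥6); i<j, swap → [6,6,10,6,6,5,8,5,10,8,6,8]
j→7 (A[7]=5≤6), i→2 (A[2]=10≥6); i<j, swap → [6,6,5,6,6,5,8,10,10,8,6,8]
j→5 (A[5]=5≤6), i→3 (A[3]=6≥6); i<j, swap → [6,6,5,5,6,6,8,10,10,8,6,8]
j→4, i→4; i≥j, return j=4. A = [6,6,5,5,6,6,8,10,10,8,6,8]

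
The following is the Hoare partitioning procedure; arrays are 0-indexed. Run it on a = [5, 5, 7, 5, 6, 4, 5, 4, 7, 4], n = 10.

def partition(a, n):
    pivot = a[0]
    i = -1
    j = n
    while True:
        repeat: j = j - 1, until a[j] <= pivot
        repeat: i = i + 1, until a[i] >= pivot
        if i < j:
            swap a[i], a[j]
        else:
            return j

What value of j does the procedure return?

pivot = a[0] = 5; i = -1, j = 10
j→9 (a[9]=4≤5), i→0 (a[0]=5≥5); i<j, swap → [4, 5, 7, 5, 6, 4, 5, 4, 7, 5]
j→7 (a[7]=4≤5), i→1 (a[1]=5≥5); i<j, swap → [4, 4, 7, 5, 6, 4, 5, 5, 7, 5]
j→6 (a[6]=5≤5), i→2 (a[2]=7≥5); i<j, swap → [4, 4, 5, 5, 6, 4, 7, 5, 7, 5]
j→5 (a[5]=4≤5), i→3 (a[3]=5≥5); i<j, swap → [4, 4, 5, 4, 6, 5, 7, 5, 7, 5]
j→3, i→4; i≥j, return j=3. a = [4, 4, 5, 4, 6, 5, 7, 5, 7, 5]

3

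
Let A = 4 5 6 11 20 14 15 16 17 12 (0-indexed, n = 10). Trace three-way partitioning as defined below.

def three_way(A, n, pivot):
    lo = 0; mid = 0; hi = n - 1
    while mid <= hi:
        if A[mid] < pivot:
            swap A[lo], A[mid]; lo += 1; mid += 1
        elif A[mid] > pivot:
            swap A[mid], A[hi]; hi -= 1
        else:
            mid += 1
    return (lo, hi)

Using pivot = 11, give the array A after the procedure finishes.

4 5 6 11 14 15 16 17 12 20

lo=0 mid=0 hi=9
4<11: swap(0,0), lo=1 mid=1 ⇒ 4 5 6 11 20 14 15 16 17 12
5<11: swap(1,1), lo=2 mid=2 ⇒ 4 5 6 11 20 14 15 16 17 12
6<11: swap(2,2), lo=3 mid=3 ⇒ 4 5 6 11 20 14 15 16 17 12
11=11: mid=4
20>11: swap(4,9), hi=8 ⇒ 4 5 6 11 12 14 15 16 17 20
12>11: swap(4,8), hi=7 ⇒ 4 5 6 11 17 14 15 16 12 20
17>11: swap(4,7), hi=6 ⇒ 4 5 6 11 16 14 15 17 12 20
16>11: swap(4,6), hi=5 ⇒ 4 5 6 11 15 14 16 17 12 20
15>11: swap(4,5), hi=4 ⇒ 4 5 6 11 14 15 16 17 12 20
14>11: swap(4,4), hi=3 ⇒ 4 5 6 11 14 15 16 17 12 20
done. lo=3 hi=3; A=4 5 6 11 14 15 16 17 12 20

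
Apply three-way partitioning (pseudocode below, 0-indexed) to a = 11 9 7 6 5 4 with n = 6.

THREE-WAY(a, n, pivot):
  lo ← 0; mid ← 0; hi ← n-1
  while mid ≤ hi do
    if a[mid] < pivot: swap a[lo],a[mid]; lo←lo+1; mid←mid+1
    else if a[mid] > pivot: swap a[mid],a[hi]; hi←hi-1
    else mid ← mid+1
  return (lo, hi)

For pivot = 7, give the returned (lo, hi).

(3, 3)

pivot = 7; lo=0, mid=0, hi=5
a[mid]=11>7: swap a[0],a[5]; hi=4 → 4 9 7 6 5 11
a[mid]=4<7: swap a[0],a[0]; lo=1,mid=1 → 4 9 7 6 5 11
a[mid]=9>7: swap a[1],a[4]; hi=3 → 4 5 7 6 9 11
a[mid]=5<7: swap a[1],a[1]; lo=2,mid=2 → 4 5 7 6 9 11
a[mid]=7=7: mid=3
a[mid]=6<7: swap a[2],a[3]; lo=3,mid=4 → 4 5 6 7 9 11
end: lo=3, hi=3; a = 4 5 6 7 9 11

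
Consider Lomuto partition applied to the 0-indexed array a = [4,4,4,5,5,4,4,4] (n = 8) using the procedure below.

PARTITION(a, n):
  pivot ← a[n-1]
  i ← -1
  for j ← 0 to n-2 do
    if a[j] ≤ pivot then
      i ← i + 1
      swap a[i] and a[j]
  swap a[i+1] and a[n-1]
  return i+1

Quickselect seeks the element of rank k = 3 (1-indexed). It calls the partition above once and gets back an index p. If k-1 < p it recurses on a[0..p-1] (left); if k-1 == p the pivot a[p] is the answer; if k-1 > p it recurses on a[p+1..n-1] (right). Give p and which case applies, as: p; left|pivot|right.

pivot=4, i=-1
j=0: 4≤4, i=0, swap(0,0) ⇒ [4,4,4,5,5,4,4,4]
j=1: 4≤4, i=1, swap(1,1) ⇒ [4,4,4,5,5,4,4,4]
j=2: 4≤4, i=2, swap(2,2) ⇒ [4,4,4,5,5,4,4,4]
j=3: 5>4, skip
j=4: 5>4, skip
j=5: 4≤4, i=3, swap(3,5) ⇒ [4,4,4,4,5,5,4,4]
j=6: 4≤4, i=4, swap(4,6) ⇒ [4,4,4,4,4,5,5,4]
swap(5,7) ⇒ [4,4,4,4,4,4,5,5]; return 5
p = 5; k-1 = 2 < 5 ⇒ left

5; left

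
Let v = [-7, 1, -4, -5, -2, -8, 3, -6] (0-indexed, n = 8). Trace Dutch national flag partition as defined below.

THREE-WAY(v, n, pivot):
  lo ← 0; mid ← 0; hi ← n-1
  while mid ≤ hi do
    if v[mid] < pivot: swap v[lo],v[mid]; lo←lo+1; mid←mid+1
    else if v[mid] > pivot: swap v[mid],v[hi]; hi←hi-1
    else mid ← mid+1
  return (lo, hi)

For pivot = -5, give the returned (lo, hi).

pivot = -5; lo=0, mid=0, hi=7
v[mid]=-7<-5: swap v[0],v[0]; lo=1,mid=1 → [-7, 1, -4, -5, -2, -8, 3, -6]
v[mid]=1>-5: swap v[1],v[7]; hi=6 → [-7, -6, -4, -5, -2, -8, 3, 1]
v[mid]=-6<-5: swap v[1],v[1]; lo=2,mid=2 → [-7, -6, -4, -5, -2, -8, 3, 1]
v[mid]=-4>-5: swap v[2],v[6]; hi=5 → [-7, -6, 3, -5, -2, -8, -4, 1]
v[mid]=3>-5: swap v[2],v[5]; hi=4 → [-7, -6, -8, -5, -2, 3, -4, 1]
v[mid]=-8<-5: swap v[2],v[2]; lo=3,mid=3 → [-7, -6, -8, -5, -2, 3, -4, 1]
v[mid]=-5=-5: mid=4
v[mid]=-2>-5: swap v[4],v[4]; hi=3 → [-7, -6, -8, -5, -2, 3, -4, 1]
end: lo=3, hi=3; v = [-7, -6, -8, -5, -2, 3, -4, 1]

(3, 3)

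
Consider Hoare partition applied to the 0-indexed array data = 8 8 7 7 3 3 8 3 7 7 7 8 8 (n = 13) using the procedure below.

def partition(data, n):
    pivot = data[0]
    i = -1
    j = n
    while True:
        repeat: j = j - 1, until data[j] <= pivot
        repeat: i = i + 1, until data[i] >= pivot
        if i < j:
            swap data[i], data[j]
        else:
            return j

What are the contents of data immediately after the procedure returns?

8 8 7 7 3 3 7 3 7 7 8 8 8

pivot = data[0] = 8; i = -1, j = 13
j→12 (data[12]=8≤8), i→0 (data[0]=8≥8); i<j, swap → 8 8 7 7 3 3 8 3 7 7 7 8 8
j→11 (data[11]=8≤8), i→1 (data[1]=8≥8); i<j, swap → 8 8 7 7 3 3 8 3 7 7 7 8 8
j→10 (data[10]=7≤8), i→6 (data[6]=8≥8); i<j, swap → 8 8 7 7 3 3 7 3 7 7 8 8 8
j→9, i→10; i≥j, return j=9. data = 8 8 7 7 3 3 7 3 7 7 8 8 8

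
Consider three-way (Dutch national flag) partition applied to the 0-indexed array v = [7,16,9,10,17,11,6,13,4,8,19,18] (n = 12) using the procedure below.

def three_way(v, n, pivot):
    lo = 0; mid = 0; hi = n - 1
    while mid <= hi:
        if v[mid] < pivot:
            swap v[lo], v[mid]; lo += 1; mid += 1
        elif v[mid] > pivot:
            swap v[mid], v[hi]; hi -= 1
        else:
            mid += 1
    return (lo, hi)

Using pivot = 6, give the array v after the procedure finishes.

lo=0 mid=0 hi=11
7>6: swap(0,11), hi=10 ⇒ [18,16,9,10,17,11,6,13,4,8,19,7]
18>6: swap(0,10), hi=9 ⇒ [19,16,9,10,17,11,6,13,4,8,18,7]
19>6: swap(0,9), hi=8 ⇒ [8,16,9,10,17,11,6,13,4,19,18,7]
8>6: swap(0,8), hi=7 ⇒ [4,16,9,10,17,11,6,13,8,19,18,7]
4<6: swap(0,0), lo=1 mid=1 ⇒ [4,16,9,10,17,11,6,13,8,19,18,7]
16>6: swap(1,7), hi=6 ⇒ [4,13,9,10,17,11,6,16,8,19,18,7]
13>6: swap(1,6), hi=5 ⇒ [4,6,9,10,17,11,13,16,8,19,18,7]
6=6: mid=2
9>6: swap(2,5), hi=4 ⇒ [4,6,11,10,17,9,13,16,8,19,18,7]
11>6: swap(2,4), hi=3 ⇒ [4,6,17,10,11,9,13,16,8,19,18,7]
17>6: swap(2,3), hi=2 ⇒ [4,6,10,17,11,9,13,16,8,19,18,7]
10>6: swap(2,2), hi=1 ⇒ [4,6,10,17,11,9,13,16,8,19,18,7]
done. lo=1 hi=1; v=[4,6,10,17,11,9,13,16,8,19,18,7]

[4,6,10,17,11,9,13,16,8,19,18,7]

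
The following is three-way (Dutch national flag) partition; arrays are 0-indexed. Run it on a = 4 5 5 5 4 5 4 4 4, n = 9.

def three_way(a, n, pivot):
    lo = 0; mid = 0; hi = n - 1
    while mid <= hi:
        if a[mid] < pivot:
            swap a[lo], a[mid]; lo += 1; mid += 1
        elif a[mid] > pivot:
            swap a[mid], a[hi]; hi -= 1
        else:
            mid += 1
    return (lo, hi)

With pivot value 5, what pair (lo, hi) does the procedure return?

pivot = 5; lo=0, mid=0, hi=8
a[mid]=4<5: swap a[0],a[0]; lo=1,mid=1 → 4 5 5 5 4 5 4 4 4
a[mid]=5=5: mid=2
a[mid]=5=5: mid=3
a[mid]=5=5: mid=4
a[mid]=4<5: swap a[1],a[4]; lo=2,mid=5 → 4 4 5 5 5 5 4 4 4
a[mid]=5=5: mid=6
a[mid]=4<5: swap a[2],a[6]; lo=3,mid=7 → 4 4 4 5 5 5 5 4 4
a[mid]=4<5: swap a[3],a[7]; lo=4,mid=8 → 4 4 4 4 5 5 5 5 4
a[mid]=4<5: swap a[4],a[8]; lo=5,mid=9 → 4 4 4 4 4 5 5 5 5
end: lo=5, hi=8; a = 4 4 4 4 4 5 5 5 5

(5, 8)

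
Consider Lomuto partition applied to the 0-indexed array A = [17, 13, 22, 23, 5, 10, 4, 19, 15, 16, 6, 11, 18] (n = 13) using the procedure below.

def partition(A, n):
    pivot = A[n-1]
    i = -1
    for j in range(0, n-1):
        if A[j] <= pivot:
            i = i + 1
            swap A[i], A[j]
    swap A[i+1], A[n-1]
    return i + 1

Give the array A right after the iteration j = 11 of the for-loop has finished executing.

pivot=18, i=-1
j=0: 17≤18, i=0, swap(0,0) ⇒ [17, 13, 22, 23, 5, 10, 4, 19, 15, 16, 6, 11, 18]
j=1: 13≤18, i=1, swap(1,1) ⇒ [17, 13, 22, 23, 5, 10, 4, 19, 15, 16, 6, 11, 18]
j=2: 22>18, skip
j=3: 23>18, skip
j=4: 5≤18, i=2, swap(2,4) ⇒ [17, 13, 5, 23, 22, 10, 4, 19, 15, 16, 6, 11, 18]
j=5: 10≤18, i=3, swap(3,5) ⇒ [17, 13, 5, 10, 22, 23, 4, 19, 15, 16, 6, 11, 18]
j=6: 4≤18, i=4, swap(4,6) ⇒ [17, 13, 5, 10, 4, 23, 22, 19, 15, 16, 6, 11, 18]
j=7: 19>18, skip
j=8: 15≤18, i=5, swap(5,8) ⇒ [17, 13, 5, 10, 4, 15, 22, 19, 23, 16, 6, 11, 18]
j=9: 16≤18, i=6, swap(6,9) ⇒ [17, 13, 5, 10, 4, 15, 16, 19, 23, 22, 6, 11, 18]
j=10: 6≤18, i=7, swap(7,10) ⇒ [17, 13, 5, 10, 4, 15, 16, 6, 23, 22, 19, 11, 18]
j=11: 11≤18, i=8, swap(8,11) ⇒ [17, 13, 5, 10, 4, 15, 16, 6, 11, 22, 19, 23, 18]
(after j=11) A = [17, 13, 5, 10, 4, 15, 16, 6, 11, 22, 19, 23, 18]

[17, 13, 5, 10, 4, 15, 16, 6, 11, 22, 19, 23, 18]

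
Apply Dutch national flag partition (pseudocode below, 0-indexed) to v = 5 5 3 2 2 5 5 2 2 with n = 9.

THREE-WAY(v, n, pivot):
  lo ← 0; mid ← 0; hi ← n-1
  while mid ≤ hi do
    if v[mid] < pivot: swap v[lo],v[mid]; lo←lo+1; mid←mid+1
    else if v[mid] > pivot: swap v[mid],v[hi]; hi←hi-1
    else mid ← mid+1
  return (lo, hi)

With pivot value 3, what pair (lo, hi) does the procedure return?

(4, 4)

pivot = 3; lo=0, mid=0, hi=8
v[mid]=5>3: swap v[0],v[8]; hi=7 → 2 5 3 2 2 5 5 2 5
v[mid]=2<3: swap v[0],v[0]; lo=1,mid=1 → 2 5 3 2 2 5 5 2 5
v[mid]=5>3: swap v[1],v[7]; hi=6 → 2 2 3 2 2 5 5 5 5
v[mid]=2<3: swap v[1],v[1]; lo=2,mid=2 → 2 2 3 2 2 5 5 5 5
v[mid]=3=3: mid=3
v[mid]=2<3: swap v[2],v[3]; lo=3,mid=4 → 2 2 2 3 2 5 5 5 5
v[mid]=2<3: swap v[3],v[4]; lo=4,mid=5 → 2 2 2 2 3 5 5 5 5
v[mid]=5>3: swap v[5],v[6]; hi=5 → 2 2 2 2 3 5 5 5 5
v[mid]=5>3: swap v[5],v[5]; hi=4 → 2 2 2 2 3 5 5 5 5
end: lo=4, hi=4; v = 2 2 2 2 3 5 5 5 5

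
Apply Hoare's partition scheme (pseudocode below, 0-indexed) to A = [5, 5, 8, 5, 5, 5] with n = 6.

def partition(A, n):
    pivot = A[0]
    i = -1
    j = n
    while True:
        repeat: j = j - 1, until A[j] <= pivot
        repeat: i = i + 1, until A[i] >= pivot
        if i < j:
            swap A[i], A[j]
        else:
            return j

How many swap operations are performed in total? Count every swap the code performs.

3

pivot = A[0] = 5; i = -1, j = 6
j→5 (A[5]=5≤5), i→0 (A[0]=5≥5); i<j, swap → [5, 5, 8, 5, 5, 5]
j→4 (A[4]=5≤5), i→1 (A[1]=5≥5); i<j, swap → [5, 5, 8, 5, 5, 5]
j→3 (A[3]=5≤5), i→2 (A[2]=8≥5); i<j, swap → [5, 5, 5, 8, 5, 5]
j→2, i→3; i≥j, return j=2. A = [5, 5, 5, 8, 5, 5]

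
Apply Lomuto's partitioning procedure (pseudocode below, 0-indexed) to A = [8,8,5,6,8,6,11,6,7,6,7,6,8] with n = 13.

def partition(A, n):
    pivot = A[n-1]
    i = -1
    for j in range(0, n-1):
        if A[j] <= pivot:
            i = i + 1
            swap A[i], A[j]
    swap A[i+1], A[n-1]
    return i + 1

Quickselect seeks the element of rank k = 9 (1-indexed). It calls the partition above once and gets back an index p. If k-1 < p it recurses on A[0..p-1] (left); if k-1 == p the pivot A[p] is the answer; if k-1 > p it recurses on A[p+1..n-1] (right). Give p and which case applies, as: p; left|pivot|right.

pivot=8, i=-1
j=0: 8≤8, i=0, swap(0,0) ⇒ [8,8,5,6,8,6,11,6,7,6,7,6,8]
j=1: 8≤8, i=1, swap(1,1) ⇒ [8,8,5,6,8,6,11,6,7,6,7,6,8]
j=2: 5≤8, i=2, swap(2,2) ⇒ [8,8,5,6,8,6,11,6,7,6,7,6,8]
j=3: 6≤8, i=3, swap(3,3) ⇒ [8,8,5,6,8,6,11,6,7,6,7,6,8]
j=4: 8≤8, i=4, swap(4,4) ⇒ [8,8,5,6,8,6,11,6,7,6,7,6,8]
j=5: 6≤8, i=5, swap(5,5) ⇒ [8,8,5,6,8,6,11,6,7,6,7,6,8]
j=6: 11>8, skip
j=7: 6≤8, i=6, swap(6,7) ⇒ [8,8,5,6,8,6,6,11,7,6,7,6,8]
j=8: 7≤8, i=7, swap(7,8) ⇒ [8,8,5,6,8,6,6,7,11,6,7,6,8]
j=9: 6≤8, i=8, swap(8,9) ⇒ [8,8,5,6,8,6,6,7,6,11,7,6,8]
j=10: 7≤8, i=9, swap(9,10) ⇒ [8,8,5,6,8,6,6,7,6,7,11,6,8]
j=11: 6≤8, i=10, swap(10,11) ⇒ [8,8,5,6,8,6,6,7,6,7,6,11,8]
swap(11,12) ⇒ [8,8,5,6,8,6,6,7,6,7,6,8,11]; return 11
p = 11; k-1 = 8 < 11 ⇒ left

11; left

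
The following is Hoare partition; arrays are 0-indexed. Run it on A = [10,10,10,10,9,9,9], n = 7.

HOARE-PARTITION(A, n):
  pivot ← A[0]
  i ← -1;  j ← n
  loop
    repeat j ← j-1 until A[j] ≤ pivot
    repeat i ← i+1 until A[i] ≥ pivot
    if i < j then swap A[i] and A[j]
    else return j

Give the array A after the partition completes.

[9,9,9,10,10,10,10]

pivot = A[0] = 10; i = -1, j = 7
j→6 (A[6]=9≤10), i→0 (A[0]=10≥10); i<j, swap → [9,10,10,10,9,9,10]
j→5 (A[5]=9≤10), i→1 (A[1]=10≥10); i<j, swap → [9,9,10,10,9,10,10]
j→4 (A[4]=9≤10), i→2 (A[2]=10≥10); i<j, swap → [9,9,9,10,10,10,10]
j→3, i→3; i≥j, return j=3. A = [9,9,9,10,10,10,10]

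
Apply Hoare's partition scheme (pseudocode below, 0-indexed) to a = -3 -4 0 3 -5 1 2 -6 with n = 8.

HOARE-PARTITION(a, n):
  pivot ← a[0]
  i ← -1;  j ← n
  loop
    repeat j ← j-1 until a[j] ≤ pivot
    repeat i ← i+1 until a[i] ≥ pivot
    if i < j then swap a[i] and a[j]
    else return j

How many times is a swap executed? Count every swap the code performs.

pivot=-3
j stops at 7 (-6), i stops at 0 (-3); swap ⇒ -6 -4 0 3 -5 1 2 -3
j stops at 4 (-5), i stops at 2 (0); swap ⇒ -6 -4 -5 3 0 1 2 -3
j stops at 2, i stops at 3; i≥j ⇒ return 2. a=-6 -4 -5 3 0 1 2 -3

2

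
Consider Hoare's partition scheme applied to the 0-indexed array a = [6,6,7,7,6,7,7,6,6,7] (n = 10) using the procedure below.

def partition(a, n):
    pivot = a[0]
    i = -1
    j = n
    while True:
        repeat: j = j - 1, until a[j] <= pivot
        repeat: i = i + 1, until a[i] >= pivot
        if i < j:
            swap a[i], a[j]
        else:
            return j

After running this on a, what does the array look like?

[6,6,6,7,7,7,7,6,6,7]

pivot=6
j stops at 8 (6), i stops at 0 (6); swap ⇒ [6,6,7,7,6,7,7,6,6,7]
j stops at 7 (6), i stops at 1 (6); swap ⇒ [6,6,7,7,6,7,7,6,6,7]
j stops at 4 (6), i stops at 2 (7); swap ⇒ [6,6,6,7,7,7,7,6,6,7]
j stops at 2, i stops at 3; i≥j ⇒ return 2. a=[6,6,6,7,7,7,7,6,6,7]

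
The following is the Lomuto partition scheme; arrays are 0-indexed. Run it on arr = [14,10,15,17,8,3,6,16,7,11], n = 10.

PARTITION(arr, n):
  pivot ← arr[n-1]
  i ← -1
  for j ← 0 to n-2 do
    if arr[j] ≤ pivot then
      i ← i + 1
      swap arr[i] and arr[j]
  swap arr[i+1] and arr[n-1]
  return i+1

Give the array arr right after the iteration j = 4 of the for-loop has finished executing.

pivot=11, i=-1
j=0: 14>11, skip
j=1: 10≤11, i=0, swap(0,1) ⇒ [10,14,15,17,8,3,6,16,7,11]
j=2: 15>11, skip
j=3: 17>11, skip
j=4: 8≤11, i=1, swap(1,4) ⇒ [10,8,15,17,14,3,6,16,7,11]
(after j=4) arr = [10,8,15,17,14,3,6,16,7,11]

[10,8,15,17,14,3,6,16,7,11]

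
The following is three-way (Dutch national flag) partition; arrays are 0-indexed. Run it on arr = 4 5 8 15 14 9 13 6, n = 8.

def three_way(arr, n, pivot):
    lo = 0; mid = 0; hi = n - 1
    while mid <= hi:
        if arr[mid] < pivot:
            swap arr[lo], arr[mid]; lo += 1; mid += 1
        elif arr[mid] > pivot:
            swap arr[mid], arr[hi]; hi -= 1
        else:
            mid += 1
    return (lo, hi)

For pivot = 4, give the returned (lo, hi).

lo=0 mid=0 hi=7
4=4: mid=1
5>4: swap(1,7), hi=6 ⇒ 4 6 8 15 14 9 13 5
6>4: swap(1,6), hi=5 ⇒ 4 13 8 15 14 9 6 5
13>4: swap(1,5), hi=4 ⇒ 4 9 8 15 14 13 6 5
9>4: swap(1,4), hi=3 ⇒ 4 14 8 15 9 13 6 5
14>4: swap(1,3), hi=2 ⇒ 4 15 8 14 9 13 6 5
15>4: swap(1,2), hi=1 ⇒ 4 8 15 14 9 13 6 5
8>4: swap(1,1), hi=0 ⇒ 4 8 15 14 9 13 6 5
done. lo=0 hi=0; arr=4 8 15 14 9 13 6 5

(0, 0)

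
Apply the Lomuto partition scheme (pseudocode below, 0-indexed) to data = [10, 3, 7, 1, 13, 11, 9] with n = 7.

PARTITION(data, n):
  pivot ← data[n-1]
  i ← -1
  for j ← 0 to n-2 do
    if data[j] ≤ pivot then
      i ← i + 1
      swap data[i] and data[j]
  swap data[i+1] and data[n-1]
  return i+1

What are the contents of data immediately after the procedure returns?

pivot=9, i=-1
j=0: 10>9, skip
j=1: 3≤9, i=0, swap(0,1) ⇒ [3, 10, 7, 1, 13, 11, 9]
j=2: 7≤9, i=1, swap(1,2) ⇒ [3, 7, 10, 1, 13, 11, 9]
j=3: 1≤9, i=2, swap(2,3) ⇒ [3, 7, 1, 10, 13, 11, 9]
j=4: 13>9, skip
j=5: 11>9, skip
swap(3,6) ⇒ [3, 7, 1, 9, 13, 11, 10]; return 3

[3, 7, 1, 9, 13, 11, 10]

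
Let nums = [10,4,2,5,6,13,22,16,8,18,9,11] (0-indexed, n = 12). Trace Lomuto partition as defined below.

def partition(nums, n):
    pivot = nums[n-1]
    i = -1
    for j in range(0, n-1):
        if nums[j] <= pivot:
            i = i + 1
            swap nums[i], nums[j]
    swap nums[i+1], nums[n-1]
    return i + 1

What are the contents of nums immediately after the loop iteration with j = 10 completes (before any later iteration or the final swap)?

pivot=11, i=-1
j=0: 10≤11, i=0, swap(0,0) ⇒ [10,4,2,5,6,13,22,16,8,18,9,11]
j=1: 4≤11, i=1, swap(1,1) ⇒ [10,4,2,5,6,13,22,16,8,18,9,11]
j=2: 2≤11, i=2, swap(2,2) ⇒ [10,4,2,5,6,13,22,16,8,18,9,11]
j=3: 5≤11, i=3, swap(3,3) ⇒ [10,4,2,5,6,13,22,16,8,18,9,11]
j=4: 6≤11, i=4, swap(4,4) ⇒ [10,4,2,5,6,13,22,16,8,18,9,11]
j=5: 13>11, skip
j=6: 22>11, skip
j=7: 16>11, skip
j=8: 8≤11, i=5, swap(5,8) ⇒ [10,4,2,5,6,8,22,16,13,18,9,11]
j=9: 18>11, skip
j=10: 9≤11, i=6, swap(6,10) ⇒ [10,4,2,5,6,8,9,16,13,18,22,11]
(after j=10) nums = [10,4,2,5,6,8,9,16,13,18,22,11]

[10,4,2,5,6,8,9,16,13,18,22,11]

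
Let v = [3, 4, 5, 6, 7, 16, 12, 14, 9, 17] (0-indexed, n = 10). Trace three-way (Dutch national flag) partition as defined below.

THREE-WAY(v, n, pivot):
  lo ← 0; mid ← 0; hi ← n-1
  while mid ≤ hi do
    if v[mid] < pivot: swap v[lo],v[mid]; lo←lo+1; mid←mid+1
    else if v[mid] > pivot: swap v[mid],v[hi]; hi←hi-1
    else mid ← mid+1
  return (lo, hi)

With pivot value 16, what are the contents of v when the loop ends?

lo=0 mid=0 hi=9
3<16: swap(0,0), lo=1 mid=1 ⇒ [3, 4, 5, 6, 7, 16, 12, 14, 9, 17]
4<16: swap(1,1), lo=2 mid=2 ⇒ [3, 4, 5, 6, 7, 16, 12, 14, 9, 17]
5<16: swap(2,2), lo=3 mid=3 ⇒ [3, 4, 5, 6, 7, 16, 12, 14, 9, 17]
6<16: swap(3,3), lo=4 mid=4 ⇒ [3, 4, 5, 6, 7, 16, 12, 14, 9, 17]
7<16: swap(4,4), lo=5 mid=5 ⇒ [3, 4, 5, 6, 7, 16, 12, 14, 9, 17]
16=16: mid=6
12<16: swap(5,6), lo=6 mid=7 ⇒ [3, 4, 5, 6, 7, 12, 16, 14, 9, 17]
14<16: swap(6,7), lo=7 mid=8 ⇒ [3, 4, 5, 6, 7, 12, 14, 16, 9, 17]
9<16: swap(7,8), lo=8 mid=9 ⇒ [3, 4, 5, 6, 7, 12, 14, 9, 16, 17]
17>16: swap(9,9), hi=8 ⇒ [3, 4, 5, 6, 7, 12, 14, 9, 16, 17]
done. lo=8 hi=8; v=[3, 4, 5, 6, 7, 12, 14, 9, 16, 17]

[3, 4, 5, 6, 7, 12, 14, 9, 16, 17]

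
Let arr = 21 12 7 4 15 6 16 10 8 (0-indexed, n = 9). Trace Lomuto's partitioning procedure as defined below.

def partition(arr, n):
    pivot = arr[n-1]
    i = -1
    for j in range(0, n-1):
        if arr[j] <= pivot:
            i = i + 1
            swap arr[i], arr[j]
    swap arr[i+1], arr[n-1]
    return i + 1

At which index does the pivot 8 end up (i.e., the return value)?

pivot=8, i=-1
j=0: 21>8, skip
j=1: 12>8, skip
j=2: 7≤8, i=0, swap(0,2) ⇒ 7 12 21 4 15 6 16 10 8
j=3: 4≤8, i=1, swap(1,3) ⇒ 7 4 21 12 15 6 16 10 8
j=4: 15>8, skip
j=5: 6≤8, i=2, swap(2,5) ⇒ 7 4 6 12 15 21 16 10 8
j=6: 16>8, skip
j=7: 10>8, skip
swap(3,8) ⇒ 7 4 6 8 15 21 16 10 12; return 3

3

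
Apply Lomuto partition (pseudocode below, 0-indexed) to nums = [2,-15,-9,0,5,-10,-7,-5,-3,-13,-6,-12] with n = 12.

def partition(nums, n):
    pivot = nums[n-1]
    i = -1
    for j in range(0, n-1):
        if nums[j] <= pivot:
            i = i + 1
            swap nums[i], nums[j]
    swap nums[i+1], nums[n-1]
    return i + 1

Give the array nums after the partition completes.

[-15,-13,-12,0,5,-10,-7,-5,-3,2,-6,-9]

pivot=-12, i=-1
j=0: 2>-12, skip
j=1: -15≤-12, i=0, swap(0,1) ⇒ [-15,2,-9,0,5,-10,-7,-5,-3,-13,-6,-12]
j=2: -9>-12, skip
j=3: 0>-12, skip
j=4: 5>-12, skip
j=5: -10>-12, skip
j=6: -7>-12, skip
j=7: -5>-12, skip
j=8: -3>-12, skip
j=9: -13≤-12, i=1, swap(1,9) ⇒ [-15,-13,-9,0,5,-10,-7,-5,-3,2,-6,-12]
j=10: -6>-12, skip
swap(2,11) ⇒ [-15,-13,-12,0,5,-10,-7,-5,-3,2,-6,-9]; return 2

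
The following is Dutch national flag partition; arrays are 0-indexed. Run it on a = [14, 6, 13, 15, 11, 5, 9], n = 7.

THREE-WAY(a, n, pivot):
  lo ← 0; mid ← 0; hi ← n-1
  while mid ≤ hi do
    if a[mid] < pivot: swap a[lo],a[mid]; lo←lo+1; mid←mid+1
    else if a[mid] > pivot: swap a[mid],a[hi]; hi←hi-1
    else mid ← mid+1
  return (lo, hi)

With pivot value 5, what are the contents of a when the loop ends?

pivot = 5; lo=0, mid=0, hi=6
a[mid]=14>5: swap a[0],a[6]; hi=5 → [9, 6, 13, 15, 11, 5, 14]
a[mid]=9>5: swap a[0],a[5]; hi=4 → [5, 6, 13, 15, 11, 9, 14]
a[mid]=5=5: mid=1
a[mid]=6>5: swap a[1],a[4]; hi=3 → [5, 11, 13, 15, 6, 9, 14]
a[mid]=11>5: swap a[1],a[3]; hi=2 → [5, 15, 13, 11, 6, 9, 14]
a[mid]=15>5: swap a[1],a[2]; hi=1 → [5, 13, 15, 11, 6, 9, 14]
a[mid]=13>5: swap a[1],a[1]; hi=0 → [5, 13, 15, 11, 6, 9, 14]
end: lo=0, hi=0; a = [5, 13, 15, 11, 6, 9, 14]

[5, 13, 15, 11, 6, 9, 14]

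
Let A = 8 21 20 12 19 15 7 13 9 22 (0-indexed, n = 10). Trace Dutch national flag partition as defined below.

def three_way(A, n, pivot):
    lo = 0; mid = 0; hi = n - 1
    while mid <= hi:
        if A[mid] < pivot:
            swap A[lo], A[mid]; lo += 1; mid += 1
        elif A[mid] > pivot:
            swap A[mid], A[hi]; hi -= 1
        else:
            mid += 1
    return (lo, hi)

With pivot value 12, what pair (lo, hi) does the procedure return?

(3, 3)

pivot = 12; lo=0, mid=0, hi=9
A[mid]=8<12: swap A[0],A[0]; lo=1,mid=1 → 8 21 20 12 19 15 7 13 9 22
A[mid]=21>12: swap A[1],A[9]; hi=8 → 8 22 20 12 19 15 7 13 9 21
A[mid]=22>12: swap A[1],A[8]; hi=7 → 8 9 20 12 19 15 7 13 22 21
A[mid]=9<12: swap A[1],A[1]; lo=2,mid=2 → 8 9 20 12 19 15 7 13 22 21
A[mid]=20>12: swap A[2],A[7]; hi=6 → 8 9 13 12 19 15 7 20 22 21
A[mid]=13>12: swap A[2],A[6]; hi=5 → 8 9 7 12 19 15 13 20 22 21
A[mid]=7<12: swap A[2],A[2]; lo=3,mid=3 → 8 9 7 12 19 15 13 20 22 21
A[mid]=12=12: mid=4
A[mid]=19>12: swap A[4],A[5]; hi=4 → 8 9 7 12 15 19 13 20 22 21
A[mid]=15>12: swap A[4],A[4]; hi=3 → 8 9 7 12 15 19 13 20 22 21
end: lo=3, hi=3; A = 8 9 7 12 15 19 13 20 22 21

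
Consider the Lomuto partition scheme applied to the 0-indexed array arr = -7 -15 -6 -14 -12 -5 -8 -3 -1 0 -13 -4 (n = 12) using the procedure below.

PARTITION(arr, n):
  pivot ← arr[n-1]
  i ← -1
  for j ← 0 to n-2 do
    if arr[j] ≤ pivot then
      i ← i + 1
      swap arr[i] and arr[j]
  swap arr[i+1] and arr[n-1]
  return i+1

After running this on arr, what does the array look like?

pivot=-4, i=-1
j=0: -7≤-4, i=0, swap(0,0) ⇒ -7 -15 -6 -14 -12 -5 -8 -3 -1 0 -13 -4
j=1: -15≤-4, i=1, swap(1,1) ⇒ -7 -15 -6 -14 -12 -5 -8 -3 -1 0 -13 -4
j=2: -6≤-4, i=2, swap(2,2) ⇒ -7 -15 -6 -14 -12 -5 -8 -3 -1 0 -13 -4
j=3: -14≤-4, i=3, swap(3,3) ⇒ -7 -15 -6 -14 -12 -5 -8 -3 -1 0 -13 -4
j=4: -12≤-4, i=4, swap(4,4) ⇒ -7 -15 -6 -14 -12 -5 -8 -3 -1 0 -13 -4
j=5: -5≤-4, i=5, swap(5,5) ⇒ -7 -15 -6 -14 -12 -5 -8 -3 -1 0 -13 -4
j=6: -8≤-4, i=6, swap(6,6) ⇒ -7 -15 -6 -14 -12 -5 -8 -3 -1 0 -13 -4
j=7: -3>-4, skip
j=8: -1>-4, skip
j=9: 0>-4, skip
j=10: -13≤-4, i=7, swap(7,10) ⇒ -7 -15 -6 -14 -12 -5 -8 -13 -1 0 -3 -4
swap(8,11) ⇒ -7 -15 -6 -14 -12 -5 -8 -13 -4 0 -3 -1; return 8

-7 -15 -6 -14 -12 -5 -8 -13 -4 0 -3 -1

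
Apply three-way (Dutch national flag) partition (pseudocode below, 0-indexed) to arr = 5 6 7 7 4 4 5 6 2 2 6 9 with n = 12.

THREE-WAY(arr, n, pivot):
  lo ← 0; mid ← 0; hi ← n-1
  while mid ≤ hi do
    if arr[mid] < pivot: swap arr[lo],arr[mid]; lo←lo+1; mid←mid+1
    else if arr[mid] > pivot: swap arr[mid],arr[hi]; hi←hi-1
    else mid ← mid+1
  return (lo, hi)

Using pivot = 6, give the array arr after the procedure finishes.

pivot = 6; lo=0, mid=0, hi=11
arr[mid]=5<6: swap arr[0],arr[0]; lo=1,mid=1 → 5 6 7 7 4 4 5 6 2 2 6 9
arr[mid]=6=6: mid=2
arr[mid]=7>6: swap arr[2],arr[11]; hi=10 → 5 6 9 7 4 4 5 6 2 2 6 7
arr[mid]=9>6: swap arr[2],arr[10]; hi=9 → 5 6 6 7 4 4 5 6 2 2 9 7
arr[mid]=6=6: mid=3
arr[mid]=7>6: swap arr[3],arr[9]; hi=8 → 5 6 6 2 4 4 5 6 2 7 9 7
arr[mid]=2<6: swap arr[1],arr[3]; lo=2,mid=4 → 5 2 6 6 4 4 5 6 2 7 9 7
arr[mid]=4<6: swap arr[2],arr[4]; lo=3,mid=5 → 5 2 4 6 6 4 5 6 2 7 9 7
arr[mid]=4<6: swap arr[3],arr[5]; lo=4,mid=6 → 5 2 4 4 6 6 5 6 2 7 9 7
arr[mid]=5<6: swap arr[4],arr[6]; lo=5,mid=7 → 5 2 4 4 5 6 6 6 2 7 9 7
arr[mid]=6=6: mid=8
arr[mid]=2<6: swap arr[5],arr[8]; lo=6,mid=9 → 5 2 4 4 5 2 6 6 6 7 9 7
end: lo=6, hi=8; arr = 5 2 4 4 5 2 6 6 6 7 9 7

5 2 4 4 5 2 6 6 6 7 9 7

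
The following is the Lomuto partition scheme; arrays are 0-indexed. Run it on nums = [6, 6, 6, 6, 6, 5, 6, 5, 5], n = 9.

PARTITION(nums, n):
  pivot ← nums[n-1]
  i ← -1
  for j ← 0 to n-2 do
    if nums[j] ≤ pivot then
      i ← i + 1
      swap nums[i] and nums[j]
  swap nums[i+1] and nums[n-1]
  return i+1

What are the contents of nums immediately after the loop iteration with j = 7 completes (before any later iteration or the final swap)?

[5, 5, 6, 6, 6, 6, 6, 6, 5]

pivot = nums[8] = 5; i = -1
j=0: nums[0]=6 > 5 → no swap
j=1: nums[1]=6 > 5 → no swap
j=2: nums[2]=6 > 5 → no swap
j=3: nums[3]=6 > 5 → no swap
j=4: nums[4]=6 > 5 → no swap
j=5: nums[5]=5 ≤ 5 → i=0, swap nums[0],nums[5] → [5, 6, 6, 6, 6, 6, 6, 5, 5]
j=6: nums[6]=6 > 5 → no swap
j=7: nums[7]=5 ≤ 5 → i=1, swap nums[1],nums[7] → [5, 5, 6, 6, 6, 6, 6, 6, 5]
(after j=7) nums = [5, 5, 6, 6, 6, 6, 6, 6, 5]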